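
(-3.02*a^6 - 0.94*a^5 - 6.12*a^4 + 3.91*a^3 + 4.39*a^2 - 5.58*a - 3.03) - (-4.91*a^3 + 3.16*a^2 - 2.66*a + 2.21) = -3.02*a^6 - 0.94*a^5 - 6.12*a^4 + 8.82*a^3 + 1.23*a^2 - 2.92*a - 5.24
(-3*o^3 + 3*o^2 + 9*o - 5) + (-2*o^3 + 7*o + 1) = -5*o^3 + 3*o^2 + 16*o - 4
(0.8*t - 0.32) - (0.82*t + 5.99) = -0.0199999999999999*t - 6.31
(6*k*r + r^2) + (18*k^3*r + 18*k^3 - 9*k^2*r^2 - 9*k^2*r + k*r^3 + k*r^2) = 18*k^3*r + 18*k^3 - 9*k^2*r^2 - 9*k^2*r + k*r^3 + k*r^2 + 6*k*r + r^2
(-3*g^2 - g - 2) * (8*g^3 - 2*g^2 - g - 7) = -24*g^5 - 2*g^4 - 11*g^3 + 26*g^2 + 9*g + 14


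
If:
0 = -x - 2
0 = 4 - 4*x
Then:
No Solution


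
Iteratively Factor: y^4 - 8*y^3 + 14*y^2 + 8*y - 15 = (y - 3)*(y^3 - 5*y^2 - y + 5) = (y - 3)*(y - 1)*(y^2 - 4*y - 5) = (y - 3)*(y - 1)*(y + 1)*(y - 5)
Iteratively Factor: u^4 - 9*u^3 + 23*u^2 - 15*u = (u)*(u^3 - 9*u^2 + 23*u - 15) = u*(u - 1)*(u^2 - 8*u + 15) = u*(u - 5)*(u - 1)*(u - 3)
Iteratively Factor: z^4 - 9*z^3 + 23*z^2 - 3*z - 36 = (z + 1)*(z^3 - 10*z^2 + 33*z - 36) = (z - 4)*(z + 1)*(z^2 - 6*z + 9) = (z - 4)*(z - 3)*(z + 1)*(z - 3)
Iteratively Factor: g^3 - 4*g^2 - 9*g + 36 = (g - 3)*(g^2 - g - 12) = (g - 3)*(g + 3)*(g - 4)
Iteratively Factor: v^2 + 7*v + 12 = (v + 3)*(v + 4)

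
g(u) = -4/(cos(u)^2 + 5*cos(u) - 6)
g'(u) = -4*(2*sin(u)*cos(u) + 5*sin(u))/(cos(u)^2 + 5*cos(u) - 6)^2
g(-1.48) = 0.72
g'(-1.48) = 0.67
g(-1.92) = 0.53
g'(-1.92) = 0.28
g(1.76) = 0.58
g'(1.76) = -0.38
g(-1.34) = 0.83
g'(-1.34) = 0.92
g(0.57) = 3.70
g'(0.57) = -12.33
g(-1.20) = 0.99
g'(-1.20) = 1.30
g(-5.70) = 3.54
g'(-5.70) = -11.51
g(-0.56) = 3.82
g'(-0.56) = 13.00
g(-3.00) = 0.40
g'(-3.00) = 0.02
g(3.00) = 0.40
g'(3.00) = -0.02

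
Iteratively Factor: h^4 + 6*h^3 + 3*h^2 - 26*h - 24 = (h + 3)*(h^3 + 3*h^2 - 6*h - 8) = (h + 3)*(h + 4)*(h^2 - h - 2) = (h - 2)*(h + 3)*(h + 4)*(h + 1)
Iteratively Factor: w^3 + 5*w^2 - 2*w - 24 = (w + 3)*(w^2 + 2*w - 8) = (w - 2)*(w + 3)*(w + 4)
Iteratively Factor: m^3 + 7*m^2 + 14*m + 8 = (m + 2)*(m^2 + 5*m + 4) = (m + 1)*(m + 2)*(m + 4)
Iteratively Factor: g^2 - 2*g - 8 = (g - 4)*(g + 2)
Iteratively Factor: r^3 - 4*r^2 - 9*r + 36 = (r - 4)*(r^2 - 9) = (r - 4)*(r + 3)*(r - 3)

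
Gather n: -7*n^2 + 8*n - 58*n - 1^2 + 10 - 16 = -7*n^2 - 50*n - 7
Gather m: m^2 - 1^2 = m^2 - 1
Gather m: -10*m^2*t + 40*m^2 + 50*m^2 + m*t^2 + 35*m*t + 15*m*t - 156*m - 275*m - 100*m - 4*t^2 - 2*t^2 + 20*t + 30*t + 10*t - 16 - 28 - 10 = m^2*(90 - 10*t) + m*(t^2 + 50*t - 531) - 6*t^2 + 60*t - 54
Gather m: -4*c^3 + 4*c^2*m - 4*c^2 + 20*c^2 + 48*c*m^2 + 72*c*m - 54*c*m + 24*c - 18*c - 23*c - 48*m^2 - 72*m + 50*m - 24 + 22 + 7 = -4*c^3 + 16*c^2 - 17*c + m^2*(48*c - 48) + m*(4*c^2 + 18*c - 22) + 5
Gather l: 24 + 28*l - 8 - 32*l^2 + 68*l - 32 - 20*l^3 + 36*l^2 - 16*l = -20*l^3 + 4*l^2 + 80*l - 16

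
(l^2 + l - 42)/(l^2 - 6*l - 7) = (-l^2 - l + 42)/(-l^2 + 6*l + 7)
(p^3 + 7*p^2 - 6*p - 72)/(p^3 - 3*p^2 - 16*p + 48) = (p + 6)/(p - 4)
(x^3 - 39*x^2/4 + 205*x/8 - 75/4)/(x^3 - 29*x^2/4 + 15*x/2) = (x - 5/2)/x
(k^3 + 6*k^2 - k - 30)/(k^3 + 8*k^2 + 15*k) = (k - 2)/k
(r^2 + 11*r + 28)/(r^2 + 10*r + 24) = (r + 7)/(r + 6)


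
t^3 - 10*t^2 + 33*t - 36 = (t - 4)*(t - 3)^2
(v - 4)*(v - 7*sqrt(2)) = v^2 - 7*sqrt(2)*v - 4*v + 28*sqrt(2)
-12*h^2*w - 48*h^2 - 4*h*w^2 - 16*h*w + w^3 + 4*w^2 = (-6*h + w)*(2*h + w)*(w + 4)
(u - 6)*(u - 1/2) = u^2 - 13*u/2 + 3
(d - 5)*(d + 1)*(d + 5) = d^3 + d^2 - 25*d - 25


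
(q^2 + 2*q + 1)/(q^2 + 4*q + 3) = (q + 1)/(q + 3)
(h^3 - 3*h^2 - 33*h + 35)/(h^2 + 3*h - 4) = (h^2 - 2*h - 35)/(h + 4)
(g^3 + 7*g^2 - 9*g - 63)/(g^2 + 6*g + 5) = (g^3 + 7*g^2 - 9*g - 63)/(g^2 + 6*g + 5)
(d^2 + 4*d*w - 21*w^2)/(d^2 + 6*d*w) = (d^2 + 4*d*w - 21*w^2)/(d*(d + 6*w))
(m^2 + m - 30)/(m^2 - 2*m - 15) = (m + 6)/(m + 3)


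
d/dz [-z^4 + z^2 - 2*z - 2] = -4*z^3 + 2*z - 2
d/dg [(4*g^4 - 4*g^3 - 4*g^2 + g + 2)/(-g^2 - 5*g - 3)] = (-8*g^5 - 56*g^4 - 8*g^3 + 57*g^2 + 28*g + 7)/(g^4 + 10*g^3 + 31*g^2 + 30*g + 9)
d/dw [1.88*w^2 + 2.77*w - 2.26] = 3.76*w + 2.77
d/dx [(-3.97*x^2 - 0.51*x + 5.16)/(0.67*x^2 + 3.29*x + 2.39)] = (-12.7196*x^2 - 25.891*x - 18.1953)/(0.4489*x^4 + 4.4086*x^3 + 14.0267*x^2 + 15.7262*x + 5.7121)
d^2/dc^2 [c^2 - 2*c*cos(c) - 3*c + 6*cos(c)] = 2*c*cos(c) + 4*sin(c) - 6*cos(c) + 2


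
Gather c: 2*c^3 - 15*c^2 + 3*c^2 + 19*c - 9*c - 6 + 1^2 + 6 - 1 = 2*c^3 - 12*c^2 + 10*c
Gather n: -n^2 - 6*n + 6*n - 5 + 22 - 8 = 9 - n^2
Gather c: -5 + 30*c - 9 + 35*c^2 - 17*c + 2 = 35*c^2 + 13*c - 12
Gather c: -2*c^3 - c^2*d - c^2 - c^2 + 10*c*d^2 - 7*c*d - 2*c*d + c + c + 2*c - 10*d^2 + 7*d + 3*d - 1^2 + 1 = -2*c^3 + c^2*(-d - 2) + c*(10*d^2 - 9*d + 4) - 10*d^2 + 10*d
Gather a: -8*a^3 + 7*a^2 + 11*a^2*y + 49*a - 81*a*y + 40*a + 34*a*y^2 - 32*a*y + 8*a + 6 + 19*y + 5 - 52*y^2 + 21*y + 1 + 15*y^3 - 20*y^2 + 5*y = -8*a^3 + a^2*(11*y + 7) + a*(34*y^2 - 113*y + 97) + 15*y^3 - 72*y^2 + 45*y + 12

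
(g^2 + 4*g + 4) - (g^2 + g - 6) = 3*g + 10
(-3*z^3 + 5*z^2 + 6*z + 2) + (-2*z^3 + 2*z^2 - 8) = -5*z^3 + 7*z^2 + 6*z - 6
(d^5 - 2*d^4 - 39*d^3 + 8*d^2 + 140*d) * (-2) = -2*d^5 + 4*d^4 + 78*d^3 - 16*d^2 - 280*d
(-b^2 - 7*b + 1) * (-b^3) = b^5 + 7*b^4 - b^3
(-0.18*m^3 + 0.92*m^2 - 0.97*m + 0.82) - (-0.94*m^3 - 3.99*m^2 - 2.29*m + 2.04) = 0.76*m^3 + 4.91*m^2 + 1.32*m - 1.22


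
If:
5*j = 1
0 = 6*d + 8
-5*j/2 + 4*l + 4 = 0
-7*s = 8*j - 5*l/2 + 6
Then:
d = -4/3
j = 1/5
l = -7/8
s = -783/560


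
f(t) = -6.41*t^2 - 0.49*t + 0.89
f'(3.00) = -38.95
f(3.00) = -58.27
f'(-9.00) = 114.89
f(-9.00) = -513.91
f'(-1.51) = 18.87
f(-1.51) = -12.99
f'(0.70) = -9.46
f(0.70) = -2.59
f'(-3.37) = 42.71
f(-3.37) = -70.26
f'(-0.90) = 11.05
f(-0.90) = -3.86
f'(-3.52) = 44.64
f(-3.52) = -76.81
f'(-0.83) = 10.15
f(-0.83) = -3.12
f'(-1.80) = 22.59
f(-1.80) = -19.00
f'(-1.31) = 16.30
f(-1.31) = -9.47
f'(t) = -12.82*t - 0.49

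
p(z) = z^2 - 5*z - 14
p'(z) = 2*z - 5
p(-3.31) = 13.51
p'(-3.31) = -11.62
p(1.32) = -18.86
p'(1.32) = -2.36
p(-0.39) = -11.90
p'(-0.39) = -5.78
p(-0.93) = -8.49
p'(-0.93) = -6.86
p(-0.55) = -10.95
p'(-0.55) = -6.10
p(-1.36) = -5.35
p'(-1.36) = -7.72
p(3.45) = -19.35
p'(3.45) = 1.90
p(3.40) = -19.44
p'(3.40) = 1.80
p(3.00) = -20.00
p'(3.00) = 1.00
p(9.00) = 22.00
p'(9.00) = 13.00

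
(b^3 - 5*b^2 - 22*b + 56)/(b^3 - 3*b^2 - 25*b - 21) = (b^2 + 2*b - 8)/(b^2 + 4*b + 3)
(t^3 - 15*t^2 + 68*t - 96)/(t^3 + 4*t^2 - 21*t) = (t^2 - 12*t + 32)/(t*(t + 7))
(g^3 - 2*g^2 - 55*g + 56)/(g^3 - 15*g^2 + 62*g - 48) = (g + 7)/(g - 6)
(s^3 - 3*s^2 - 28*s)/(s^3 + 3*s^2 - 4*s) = (s - 7)/(s - 1)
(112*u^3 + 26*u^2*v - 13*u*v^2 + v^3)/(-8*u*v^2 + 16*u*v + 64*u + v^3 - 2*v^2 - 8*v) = (-14*u^2 - 5*u*v + v^2)/(v^2 - 2*v - 8)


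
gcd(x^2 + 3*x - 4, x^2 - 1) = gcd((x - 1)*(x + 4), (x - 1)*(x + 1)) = x - 1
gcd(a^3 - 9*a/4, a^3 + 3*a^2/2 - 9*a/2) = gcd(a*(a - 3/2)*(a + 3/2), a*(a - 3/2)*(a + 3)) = a^2 - 3*a/2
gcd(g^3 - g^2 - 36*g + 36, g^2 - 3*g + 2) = g - 1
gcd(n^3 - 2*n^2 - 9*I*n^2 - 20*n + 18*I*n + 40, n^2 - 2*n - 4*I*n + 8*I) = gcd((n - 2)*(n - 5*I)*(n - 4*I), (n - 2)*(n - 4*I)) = n^2 + n*(-2 - 4*I) + 8*I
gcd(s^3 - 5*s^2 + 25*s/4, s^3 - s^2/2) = s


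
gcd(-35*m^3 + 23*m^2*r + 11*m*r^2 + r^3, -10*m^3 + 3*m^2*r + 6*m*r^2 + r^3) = -5*m^2 + 4*m*r + r^2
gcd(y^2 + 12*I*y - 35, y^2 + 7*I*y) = y + 7*I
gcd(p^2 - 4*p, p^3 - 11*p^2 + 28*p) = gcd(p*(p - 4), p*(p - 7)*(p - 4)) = p^2 - 4*p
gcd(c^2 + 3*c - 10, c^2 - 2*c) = c - 2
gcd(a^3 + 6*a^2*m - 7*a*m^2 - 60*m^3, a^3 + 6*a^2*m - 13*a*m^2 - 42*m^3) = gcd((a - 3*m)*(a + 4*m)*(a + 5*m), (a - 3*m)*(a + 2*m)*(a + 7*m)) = a - 3*m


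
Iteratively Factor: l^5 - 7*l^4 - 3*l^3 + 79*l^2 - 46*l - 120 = (l + 3)*(l^4 - 10*l^3 + 27*l^2 - 2*l - 40) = (l - 2)*(l + 3)*(l^3 - 8*l^2 + 11*l + 20) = (l - 4)*(l - 2)*(l + 3)*(l^2 - 4*l - 5) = (l - 5)*(l - 4)*(l - 2)*(l + 3)*(l + 1)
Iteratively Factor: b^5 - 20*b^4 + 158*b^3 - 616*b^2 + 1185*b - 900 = (b - 4)*(b^4 - 16*b^3 + 94*b^2 - 240*b + 225) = (b - 4)*(b - 3)*(b^3 - 13*b^2 + 55*b - 75) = (b - 5)*(b - 4)*(b - 3)*(b^2 - 8*b + 15) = (b - 5)^2*(b - 4)*(b - 3)*(b - 3)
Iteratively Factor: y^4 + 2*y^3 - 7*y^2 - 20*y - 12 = (y + 1)*(y^3 + y^2 - 8*y - 12) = (y - 3)*(y + 1)*(y^2 + 4*y + 4) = (y - 3)*(y + 1)*(y + 2)*(y + 2)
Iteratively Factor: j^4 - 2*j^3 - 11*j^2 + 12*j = (j - 4)*(j^3 + 2*j^2 - 3*j) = (j - 4)*(j - 1)*(j^2 + 3*j) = j*(j - 4)*(j - 1)*(j + 3)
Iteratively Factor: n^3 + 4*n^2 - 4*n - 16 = (n - 2)*(n^2 + 6*n + 8) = (n - 2)*(n + 4)*(n + 2)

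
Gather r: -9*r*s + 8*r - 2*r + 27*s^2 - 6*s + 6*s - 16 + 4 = r*(6 - 9*s) + 27*s^2 - 12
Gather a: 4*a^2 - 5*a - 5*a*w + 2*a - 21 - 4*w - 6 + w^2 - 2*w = 4*a^2 + a*(-5*w - 3) + w^2 - 6*w - 27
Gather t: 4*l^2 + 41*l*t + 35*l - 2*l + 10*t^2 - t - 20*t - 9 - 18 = 4*l^2 + 33*l + 10*t^2 + t*(41*l - 21) - 27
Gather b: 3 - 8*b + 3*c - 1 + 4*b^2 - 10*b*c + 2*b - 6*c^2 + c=4*b^2 + b*(-10*c - 6) - 6*c^2 + 4*c + 2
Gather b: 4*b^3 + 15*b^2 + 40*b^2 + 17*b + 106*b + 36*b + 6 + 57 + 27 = 4*b^3 + 55*b^2 + 159*b + 90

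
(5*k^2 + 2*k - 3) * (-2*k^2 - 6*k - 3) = -10*k^4 - 34*k^3 - 21*k^2 + 12*k + 9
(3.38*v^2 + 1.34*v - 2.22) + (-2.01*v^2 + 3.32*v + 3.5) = 1.37*v^2 + 4.66*v + 1.28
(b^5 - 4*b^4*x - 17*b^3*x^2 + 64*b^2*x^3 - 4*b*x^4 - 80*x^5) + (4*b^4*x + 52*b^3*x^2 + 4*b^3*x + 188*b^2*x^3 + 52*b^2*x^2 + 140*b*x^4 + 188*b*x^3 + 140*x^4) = b^5 + 35*b^3*x^2 + 4*b^3*x + 252*b^2*x^3 + 52*b^2*x^2 + 136*b*x^4 + 188*b*x^3 - 80*x^5 + 140*x^4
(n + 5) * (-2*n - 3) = -2*n^2 - 13*n - 15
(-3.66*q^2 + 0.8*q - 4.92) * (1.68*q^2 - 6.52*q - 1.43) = -6.1488*q^4 + 25.2072*q^3 - 8.2478*q^2 + 30.9344*q + 7.0356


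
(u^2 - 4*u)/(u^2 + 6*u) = (u - 4)/(u + 6)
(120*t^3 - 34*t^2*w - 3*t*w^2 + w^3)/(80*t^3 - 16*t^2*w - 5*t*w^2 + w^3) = (6*t + w)/(4*t + w)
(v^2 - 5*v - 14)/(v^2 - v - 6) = (v - 7)/(v - 3)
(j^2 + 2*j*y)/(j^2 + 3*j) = (j + 2*y)/(j + 3)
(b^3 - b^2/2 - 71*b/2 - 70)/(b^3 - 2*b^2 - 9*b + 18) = (2*b^3 - b^2 - 71*b - 140)/(2*(b^3 - 2*b^2 - 9*b + 18))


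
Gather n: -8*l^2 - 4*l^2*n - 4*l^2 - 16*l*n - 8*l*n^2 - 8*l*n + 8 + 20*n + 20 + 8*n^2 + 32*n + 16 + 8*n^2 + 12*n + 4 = -12*l^2 + n^2*(16 - 8*l) + n*(-4*l^2 - 24*l + 64) + 48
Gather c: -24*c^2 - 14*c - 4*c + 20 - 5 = -24*c^2 - 18*c + 15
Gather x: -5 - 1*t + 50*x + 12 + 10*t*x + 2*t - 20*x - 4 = t + x*(10*t + 30) + 3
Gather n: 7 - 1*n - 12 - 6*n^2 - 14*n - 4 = -6*n^2 - 15*n - 9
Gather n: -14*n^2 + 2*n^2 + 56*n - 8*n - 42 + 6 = -12*n^2 + 48*n - 36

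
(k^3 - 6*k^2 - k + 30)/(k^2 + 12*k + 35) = (k^3 - 6*k^2 - k + 30)/(k^2 + 12*k + 35)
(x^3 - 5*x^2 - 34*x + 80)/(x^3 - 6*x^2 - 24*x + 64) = (x + 5)/(x + 4)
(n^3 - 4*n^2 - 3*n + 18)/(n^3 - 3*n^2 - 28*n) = (-n^3 + 4*n^2 + 3*n - 18)/(n*(-n^2 + 3*n + 28))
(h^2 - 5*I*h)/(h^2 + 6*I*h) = (h - 5*I)/(h + 6*I)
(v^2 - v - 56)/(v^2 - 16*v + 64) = (v + 7)/(v - 8)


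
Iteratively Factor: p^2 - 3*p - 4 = (p - 4)*(p + 1)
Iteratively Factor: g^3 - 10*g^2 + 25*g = (g - 5)*(g^2 - 5*g) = g*(g - 5)*(g - 5)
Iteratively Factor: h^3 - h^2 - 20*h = (h)*(h^2 - h - 20) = h*(h - 5)*(h + 4)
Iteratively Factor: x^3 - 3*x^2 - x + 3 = (x - 3)*(x^2 - 1) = (x - 3)*(x + 1)*(x - 1)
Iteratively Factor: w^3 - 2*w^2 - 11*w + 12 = (w + 3)*(w^2 - 5*w + 4) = (w - 1)*(w + 3)*(w - 4)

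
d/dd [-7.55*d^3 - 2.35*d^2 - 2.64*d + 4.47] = -22.65*d^2 - 4.7*d - 2.64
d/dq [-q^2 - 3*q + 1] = -2*q - 3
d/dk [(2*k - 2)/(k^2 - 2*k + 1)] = -2/(k^2 - 2*k + 1)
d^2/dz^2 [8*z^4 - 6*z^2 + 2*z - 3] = 96*z^2 - 12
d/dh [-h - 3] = -1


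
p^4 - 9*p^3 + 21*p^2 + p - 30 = (p - 5)*(p - 3)*(p - 2)*(p + 1)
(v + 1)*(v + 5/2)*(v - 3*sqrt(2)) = v^3 - 3*sqrt(2)*v^2 + 7*v^2/2 - 21*sqrt(2)*v/2 + 5*v/2 - 15*sqrt(2)/2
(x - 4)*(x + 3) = x^2 - x - 12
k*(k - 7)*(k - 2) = k^3 - 9*k^2 + 14*k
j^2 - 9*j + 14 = (j - 7)*(j - 2)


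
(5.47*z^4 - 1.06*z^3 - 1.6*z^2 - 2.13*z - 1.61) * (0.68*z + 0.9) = 3.7196*z^5 + 4.2022*z^4 - 2.042*z^3 - 2.8884*z^2 - 3.0118*z - 1.449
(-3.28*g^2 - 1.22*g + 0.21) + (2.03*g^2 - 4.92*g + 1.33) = -1.25*g^2 - 6.14*g + 1.54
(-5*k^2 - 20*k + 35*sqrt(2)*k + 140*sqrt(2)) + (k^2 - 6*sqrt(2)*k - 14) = -4*k^2 - 20*k + 29*sqrt(2)*k - 14 + 140*sqrt(2)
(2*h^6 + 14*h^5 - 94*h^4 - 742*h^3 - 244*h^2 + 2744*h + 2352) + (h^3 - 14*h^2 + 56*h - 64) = 2*h^6 + 14*h^5 - 94*h^4 - 741*h^3 - 258*h^2 + 2800*h + 2288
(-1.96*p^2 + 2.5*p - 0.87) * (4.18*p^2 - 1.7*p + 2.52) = -8.1928*p^4 + 13.782*p^3 - 12.8258*p^2 + 7.779*p - 2.1924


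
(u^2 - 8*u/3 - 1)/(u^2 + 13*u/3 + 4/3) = (u - 3)/(u + 4)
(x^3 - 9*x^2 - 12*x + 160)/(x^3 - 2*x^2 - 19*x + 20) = (x - 8)/(x - 1)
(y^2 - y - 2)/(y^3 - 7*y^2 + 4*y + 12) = 1/(y - 6)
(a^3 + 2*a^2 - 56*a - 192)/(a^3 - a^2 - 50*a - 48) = (a + 4)/(a + 1)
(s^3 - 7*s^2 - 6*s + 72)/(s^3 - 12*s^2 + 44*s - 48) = (s + 3)/(s - 2)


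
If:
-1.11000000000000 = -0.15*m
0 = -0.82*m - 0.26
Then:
No Solution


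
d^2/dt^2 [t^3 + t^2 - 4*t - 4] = 6*t + 2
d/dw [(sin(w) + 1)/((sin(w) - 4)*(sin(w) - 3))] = (-2*sin(w) + cos(w)^2 + 18)*cos(w)/((sin(w) - 4)^2*(sin(w) - 3)^2)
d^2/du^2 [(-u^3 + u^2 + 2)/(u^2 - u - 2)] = 4*(-u^3 + 3*u^2 - 9*u + 5)/(u^6 - 3*u^5 - 3*u^4 + 11*u^3 + 6*u^2 - 12*u - 8)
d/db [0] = 0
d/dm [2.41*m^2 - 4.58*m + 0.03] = 4.82*m - 4.58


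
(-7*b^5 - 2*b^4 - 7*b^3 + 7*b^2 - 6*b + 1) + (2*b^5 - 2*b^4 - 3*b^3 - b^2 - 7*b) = -5*b^5 - 4*b^4 - 10*b^3 + 6*b^2 - 13*b + 1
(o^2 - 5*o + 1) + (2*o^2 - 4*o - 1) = 3*o^2 - 9*o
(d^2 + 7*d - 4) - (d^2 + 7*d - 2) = -2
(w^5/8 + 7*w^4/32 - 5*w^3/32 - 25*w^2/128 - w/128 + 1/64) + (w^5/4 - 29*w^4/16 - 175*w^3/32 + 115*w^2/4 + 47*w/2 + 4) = 3*w^5/8 - 51*w^4/32 - 45*w^3/8 + 3655*w^2/128 + 3007*w/128 + 257/64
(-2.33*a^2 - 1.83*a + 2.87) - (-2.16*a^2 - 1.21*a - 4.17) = -0.17*a^2 - 0.62*a + 7.04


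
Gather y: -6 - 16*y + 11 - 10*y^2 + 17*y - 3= -10*y^2 + y + 2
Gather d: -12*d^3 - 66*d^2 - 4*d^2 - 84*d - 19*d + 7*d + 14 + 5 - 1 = -12*d^3 - 70*d^2 - 96*d + 18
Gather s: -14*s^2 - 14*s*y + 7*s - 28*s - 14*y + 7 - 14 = -14*s^2 + s*(-14*y - 21) - 14*y - 7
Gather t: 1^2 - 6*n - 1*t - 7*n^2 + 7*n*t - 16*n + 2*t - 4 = -7*n^2 - 22*n + t*(7*n + 1) - 3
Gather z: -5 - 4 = -9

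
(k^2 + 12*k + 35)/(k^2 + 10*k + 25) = (k + 7)/(k + 5)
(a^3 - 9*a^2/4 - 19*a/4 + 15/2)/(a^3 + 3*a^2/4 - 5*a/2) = (a - 3)/a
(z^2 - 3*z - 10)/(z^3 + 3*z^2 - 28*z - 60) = 1/(z + 6)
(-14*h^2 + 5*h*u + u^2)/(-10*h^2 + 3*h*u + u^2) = (7*h + u)/(5*h + u)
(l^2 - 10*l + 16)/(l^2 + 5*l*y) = (l^2 - 10*l + 16)/(l*(l + 5*y))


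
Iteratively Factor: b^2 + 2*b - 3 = (b + 3)*(b - 1)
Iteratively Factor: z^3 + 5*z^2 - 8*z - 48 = (z + 4)*(z^2 + z - 12) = (z - 3)*(z + 4)*(z + 4)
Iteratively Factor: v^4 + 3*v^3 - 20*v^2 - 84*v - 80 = (v + 2)*(v^3 + v^2 - 22*v - 40) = (v + 2)*(v + 4)*(v^2 - 3*v - 10) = (v - 5)*(v + 2)*(v + 4)*(v + 2)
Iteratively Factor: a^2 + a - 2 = (a + 2)*(a - 1)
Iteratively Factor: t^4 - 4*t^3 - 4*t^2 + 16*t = (t)*(t^3 - 4*t^2 - 4*t + 16) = t*(t + 2)*(t^2 - 6*t + 8) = t*(t - 4)*(t + 2)*(t - 2)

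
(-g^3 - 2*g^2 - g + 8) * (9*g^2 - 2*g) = -9*g^5 - 16*g^4 - 5*g^3 + 74*g^2 - 16*g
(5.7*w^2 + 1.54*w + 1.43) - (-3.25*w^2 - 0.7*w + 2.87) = 8.95*w^2 + 2.24*w - 1.44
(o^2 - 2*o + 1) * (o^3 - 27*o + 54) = o^5 - 2*o^4 - 26*o^3 + 108*o^2 - 135*o + 54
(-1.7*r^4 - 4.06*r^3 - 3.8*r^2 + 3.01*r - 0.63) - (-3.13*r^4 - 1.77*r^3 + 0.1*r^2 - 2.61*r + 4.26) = 1.43*r^4 - 2.29*r^3 - 3.9*r^2 + 5.62*r - 4.89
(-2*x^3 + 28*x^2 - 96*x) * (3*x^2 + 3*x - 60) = -6*x^5 + 78*x^4 - 84*x^3 - 1968*x^2 + 5760*x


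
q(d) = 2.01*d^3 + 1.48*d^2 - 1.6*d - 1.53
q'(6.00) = 233.24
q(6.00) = 476.31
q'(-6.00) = 197.72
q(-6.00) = -372.81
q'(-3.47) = 60.74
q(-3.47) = -62.14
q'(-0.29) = -1.95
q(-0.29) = -0.99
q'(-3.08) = 46.49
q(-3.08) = -41.29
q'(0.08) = -1.32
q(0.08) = -1.65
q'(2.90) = 57.70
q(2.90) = 55.30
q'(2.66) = 48.94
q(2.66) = 42.52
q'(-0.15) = -1.91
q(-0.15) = -1.26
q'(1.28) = 12.07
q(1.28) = 3.06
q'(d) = 6.03*d^2 + 2.96*d - 1.6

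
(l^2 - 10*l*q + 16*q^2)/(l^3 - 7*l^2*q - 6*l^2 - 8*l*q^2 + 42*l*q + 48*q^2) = (l - 2*q)/(l^2 + l*q - 6*l - 6*q)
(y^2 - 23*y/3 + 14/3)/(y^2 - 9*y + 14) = (y - 2/3)/(y - 2)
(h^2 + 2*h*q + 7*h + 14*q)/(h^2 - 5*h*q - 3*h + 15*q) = (h^2 + 2*h*q + 7*h + 14*q)/(h^2 - 5*h*q - 3*h + 15*q)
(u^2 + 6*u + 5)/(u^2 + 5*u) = (u + 1)/u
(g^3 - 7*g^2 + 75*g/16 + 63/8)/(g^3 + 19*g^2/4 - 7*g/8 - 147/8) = (4*g^2 - 21*g - 18)/(2*(2*g^2 + 13*g + 21))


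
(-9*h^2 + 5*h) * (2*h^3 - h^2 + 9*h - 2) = -18*h^5 + 19*h^4 - 86*h^3 + 63*h^2 - 10*h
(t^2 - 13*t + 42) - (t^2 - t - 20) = 62 - 12*t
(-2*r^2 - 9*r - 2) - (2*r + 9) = -2*r^2 - 11*r - 11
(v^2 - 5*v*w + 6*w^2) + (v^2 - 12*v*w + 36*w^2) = 2*v^2 - 17*v*w + 42*w^2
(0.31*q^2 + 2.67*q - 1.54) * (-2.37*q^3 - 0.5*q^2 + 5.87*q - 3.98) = -0.7347*q^5 - 6.4829*q^4 + 4.1345*q^3 + 15.2091*q^2 - 19.6664*q + 6.1292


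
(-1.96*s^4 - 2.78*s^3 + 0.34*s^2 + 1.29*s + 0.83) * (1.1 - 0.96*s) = 1.8816*s^5 + 0.512799999999999*s^4 - 3.3844*s^3 - 0.8644*s^2 + 0.6222*s + 0.913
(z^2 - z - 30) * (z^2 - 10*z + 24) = z^4 - 11*z^3 + 4*z^2 + 276*z - 720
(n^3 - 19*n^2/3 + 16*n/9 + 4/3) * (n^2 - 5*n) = n^5 - 34*n^4/3 + 301*n^3/9 - 68*n^2/9 - 20*n/3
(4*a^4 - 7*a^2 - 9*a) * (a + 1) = 4*a^5 + 4*a^4 - 7*a^3 - 16*a^2 - 9*a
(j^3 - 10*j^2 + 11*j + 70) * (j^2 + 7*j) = j^5 - 3*j^4 - 59*j^3 + 147*j^2 + 490*j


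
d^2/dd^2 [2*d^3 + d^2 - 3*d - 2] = 12*d + 2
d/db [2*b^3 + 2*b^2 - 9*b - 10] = 6*b^2 + 4*b - 9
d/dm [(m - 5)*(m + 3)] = 2*m - 2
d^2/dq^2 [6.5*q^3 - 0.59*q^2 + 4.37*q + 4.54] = 39.0*q - 1.18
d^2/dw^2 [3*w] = 0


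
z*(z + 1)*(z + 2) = z^3 + 3*z^2 + 2*z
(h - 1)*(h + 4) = h^2 + 3*h - 4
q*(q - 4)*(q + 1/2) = q^3 - 7*q^2/2 - 2*q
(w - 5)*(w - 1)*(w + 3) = w^3 - 3*w^2 - 13*w + 15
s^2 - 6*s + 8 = (s - 4)*(s - 2)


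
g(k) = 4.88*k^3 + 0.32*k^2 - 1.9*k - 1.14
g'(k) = 14.64*k^2 + 0.64*k - 1.9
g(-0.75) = -1.59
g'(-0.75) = 5.86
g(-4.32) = -380.39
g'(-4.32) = 268.55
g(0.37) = -1.55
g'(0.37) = 0.34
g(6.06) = 1085.12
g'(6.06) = 539.61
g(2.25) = 51.79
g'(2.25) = 73.66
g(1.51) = 13.52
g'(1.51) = 32.45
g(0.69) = -0.70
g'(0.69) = 5.51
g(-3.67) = -231.08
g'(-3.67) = 192.94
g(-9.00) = -3515.64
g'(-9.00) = 1178.18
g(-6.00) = -1032.30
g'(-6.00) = 521.30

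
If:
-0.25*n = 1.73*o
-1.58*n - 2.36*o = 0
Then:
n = 0.00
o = 0.00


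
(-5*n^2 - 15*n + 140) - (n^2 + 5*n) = -6*n^2 - 20*n + 140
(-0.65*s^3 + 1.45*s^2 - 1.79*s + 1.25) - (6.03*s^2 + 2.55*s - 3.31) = -0.65*s^3 - 4.58*s^2 - 4.34*s + 4.56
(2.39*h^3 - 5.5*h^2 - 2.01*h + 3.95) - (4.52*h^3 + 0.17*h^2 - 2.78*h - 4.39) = -2.13*h^3 - 5.67*h^2 + 0.77*h + 8.34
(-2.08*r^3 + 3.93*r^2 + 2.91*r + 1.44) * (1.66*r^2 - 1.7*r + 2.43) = -3.4528*r^5 + 10.0598*r^4 - 6.9048*r^3 + 6.9933*r^2 + 4.6233*r + 3.4992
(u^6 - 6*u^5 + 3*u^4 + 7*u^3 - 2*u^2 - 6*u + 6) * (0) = 0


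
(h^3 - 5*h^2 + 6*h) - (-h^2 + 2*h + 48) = h^3 - 4*h^2 + 4*h - 48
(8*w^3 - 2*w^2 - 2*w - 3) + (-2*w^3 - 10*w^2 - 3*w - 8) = 6*w^3 - 12*w^2 - 5*w - 11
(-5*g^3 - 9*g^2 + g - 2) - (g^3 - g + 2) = -6*g^3 - 9*g^2 + 2*g - 4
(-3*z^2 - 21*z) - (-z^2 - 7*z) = -2*z^2 - 14*z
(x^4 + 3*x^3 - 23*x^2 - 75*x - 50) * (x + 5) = x^5 + 8*x^4 - 8*x^3 - 190*x^2 - 425*x - 250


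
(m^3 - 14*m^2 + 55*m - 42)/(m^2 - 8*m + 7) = m - 6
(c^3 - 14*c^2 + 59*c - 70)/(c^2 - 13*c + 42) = (c^2 - 7*c + 10)/(c - 6)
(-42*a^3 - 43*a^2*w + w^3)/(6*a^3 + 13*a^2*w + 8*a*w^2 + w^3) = (-7*a + w)/(a + w)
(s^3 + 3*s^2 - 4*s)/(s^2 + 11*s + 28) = s*(s - 1)/(s + 7)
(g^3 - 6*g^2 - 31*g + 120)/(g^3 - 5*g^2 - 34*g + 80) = (g - 3)/(g - 2)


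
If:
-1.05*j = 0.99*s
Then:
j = -0.942857142857143*s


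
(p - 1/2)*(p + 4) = p^2 + 7*p/2 - 2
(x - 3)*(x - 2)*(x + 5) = x^3 - 19*x + 30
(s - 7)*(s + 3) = s^2 - 4*s - 21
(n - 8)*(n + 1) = n^2 - 7*n - 8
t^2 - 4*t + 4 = (t - 2)^2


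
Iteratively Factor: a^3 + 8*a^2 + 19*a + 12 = (a + 3)*(a^2 + 5*a + 4) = (a + 3)*(a + 4)*(a + 1)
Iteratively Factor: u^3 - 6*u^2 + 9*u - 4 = (u - 1)*(u^2 - 5*u + 4) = (u - 4)*(u - 1)*(u - 1)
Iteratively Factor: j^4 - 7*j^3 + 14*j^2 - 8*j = (j - 2)*(j^3 - 5*j^2 + 4*j) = (j - 2)*(j - 1)*(j^2 - 4*j) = j*(j - 2)*(j - 1)*(j - 4)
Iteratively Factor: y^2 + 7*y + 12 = (y + 4)*(y + 3)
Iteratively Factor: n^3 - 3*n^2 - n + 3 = (n - 1)*(n^2 - 2*n - 3) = (n - 3)*(n - 1)*(n + 1)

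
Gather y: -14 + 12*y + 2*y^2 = 2*y^2 + 12*y - 14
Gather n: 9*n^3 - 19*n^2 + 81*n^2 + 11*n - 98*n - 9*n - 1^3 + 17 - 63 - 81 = 9*n^3 + 62*n^2 - 96*n - 128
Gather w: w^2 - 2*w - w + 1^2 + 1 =w^2 - 3*w + 2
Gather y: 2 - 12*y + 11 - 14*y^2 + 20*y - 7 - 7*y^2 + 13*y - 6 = -21*y^2 + 21*y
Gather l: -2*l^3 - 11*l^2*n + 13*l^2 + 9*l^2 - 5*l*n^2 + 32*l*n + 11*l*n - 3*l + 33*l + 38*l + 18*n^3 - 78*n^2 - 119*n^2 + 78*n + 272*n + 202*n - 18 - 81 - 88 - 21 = -2*l^3 + l^2*(22 - 11*n) + l*(-5*n^2 + 43*n + 68) + 18*n^3 - 197*n^2 + 552*n - 208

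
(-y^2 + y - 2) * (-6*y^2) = 6*y^4 - 6*y^3 + 12*y^2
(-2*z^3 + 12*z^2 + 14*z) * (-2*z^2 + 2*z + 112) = 4*z^5 - 28*z^4 - 228*z^3 + 1372*z^2 + 1568*z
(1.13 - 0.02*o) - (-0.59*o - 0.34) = 0.57*o + 1.47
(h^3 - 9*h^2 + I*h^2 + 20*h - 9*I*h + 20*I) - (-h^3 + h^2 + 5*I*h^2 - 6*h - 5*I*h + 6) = 2*h^3 - 10*h^2 - 4*I*h^2 + 26*h - 4*I*h - 6 + 20*I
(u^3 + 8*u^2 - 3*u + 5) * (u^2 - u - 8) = u^5 + 7*u^4 - 19*u^3 - 56*u^2 + 19*u - 40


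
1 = 1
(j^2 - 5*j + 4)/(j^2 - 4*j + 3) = (j - 4)/(j - 3)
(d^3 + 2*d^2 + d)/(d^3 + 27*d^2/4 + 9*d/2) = 4*(d^2 + 2*d + 1)/(4*d^2 + 27*d + 18)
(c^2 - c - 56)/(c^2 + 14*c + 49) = (c - 8)/(c + 7)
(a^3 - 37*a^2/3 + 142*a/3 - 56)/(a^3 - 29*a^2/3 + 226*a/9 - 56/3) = 3*(a - 4)/(3*a - 4)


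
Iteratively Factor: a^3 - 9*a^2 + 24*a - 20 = (a - 5)*(a^2 - 4*a + 4) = (a - 5)*(a - 2)*(a - 2)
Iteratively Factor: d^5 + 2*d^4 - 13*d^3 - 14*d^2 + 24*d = (d - 3)*(d^4 + 5*d^3 + 2*d^2 - 8*d) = d*(d - 3)*(d^3 + 5*d^2 + 2*d - 8) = d*(d - 3)*(d + 4)*(d^2 + d - 2) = d*(d - 3)*(d + 2)*(d + 4)*(d - 1)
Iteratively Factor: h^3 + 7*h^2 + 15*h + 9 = (h + 3)*(h^2 + 4*h + 3) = (h + 3)^2*(h + 1)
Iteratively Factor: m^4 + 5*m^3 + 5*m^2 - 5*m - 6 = (m + 1)*(m^3 + 4*m^2 + m - 6) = (m + 1)*(m + 2)*(m^2 + 2*m - 3) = (m - 1)*(m + 1)*(m + 2)*(m + 3)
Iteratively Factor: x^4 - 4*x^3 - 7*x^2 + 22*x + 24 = (x - 4)*(x^3 - 7*x - 6) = (x - 4)*(x + 1)*(x^2 - x - 6) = (x - 4)*(x + 1)*(x + 2)*(x - 3)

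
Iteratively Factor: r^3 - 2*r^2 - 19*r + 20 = (r + 4)*(r^2 - 6*r + 5) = (r - 1)*(r + 4)*(r - 5)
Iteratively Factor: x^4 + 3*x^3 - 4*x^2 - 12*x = (x - 2)*(x^3 + 5*x^2 + 6*x) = x*(x - 2)*(x^2 + 5*x + 6) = x*(x - 2)*(x + 3)*(x + 2)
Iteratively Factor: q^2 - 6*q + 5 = (q - 5)*(q - 1)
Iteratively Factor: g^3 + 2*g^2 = (g + 2)*(g^2) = g*(g + 2)*(g)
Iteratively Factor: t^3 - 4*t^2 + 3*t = (t - 3)*(t^2 - t) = t*(t - 3)*(t - 1)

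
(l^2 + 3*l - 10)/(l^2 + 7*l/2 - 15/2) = 2*(l - 2)/(2*l - 3)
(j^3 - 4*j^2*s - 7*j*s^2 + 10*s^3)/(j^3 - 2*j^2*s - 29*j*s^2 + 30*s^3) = (-j^2 + 3*j*s + 10*s^2)/(-j^2 + j*s + 30*s^2)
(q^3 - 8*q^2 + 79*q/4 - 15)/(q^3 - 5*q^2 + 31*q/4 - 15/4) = (q - 4)/(q - 1)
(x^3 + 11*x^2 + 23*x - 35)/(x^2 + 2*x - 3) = (x^2 + 12*x + 35)/(x + 3)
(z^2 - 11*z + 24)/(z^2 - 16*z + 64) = (z - 3)/(z - 8)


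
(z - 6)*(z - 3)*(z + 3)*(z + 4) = z^4 - 2*z^3 - 33*z^2 + 18*z + 216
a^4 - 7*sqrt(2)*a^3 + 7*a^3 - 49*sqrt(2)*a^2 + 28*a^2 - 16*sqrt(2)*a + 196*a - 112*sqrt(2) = (a + 7)*(a - 4*sqrt(2))*(a - 2*sqrt(2))*(a - sqrt(2))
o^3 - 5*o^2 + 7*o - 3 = (o - 3)*(o - 1)^2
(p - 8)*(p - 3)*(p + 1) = p^3 - 10*p^2 + 13*p + 24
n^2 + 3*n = n*(n + 3)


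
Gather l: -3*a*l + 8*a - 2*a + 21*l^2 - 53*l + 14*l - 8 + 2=6*a + 21*l^2 + l*(-3*a - 39) - 6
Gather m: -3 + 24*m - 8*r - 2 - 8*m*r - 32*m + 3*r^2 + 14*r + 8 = m*(-8*r - 8) + 3*r^2 + 6*r + 3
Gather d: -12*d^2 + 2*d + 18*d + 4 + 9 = -12*d^2 + 20*d + 13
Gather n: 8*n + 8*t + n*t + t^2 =n*(t + 8) + t^2 + 8*t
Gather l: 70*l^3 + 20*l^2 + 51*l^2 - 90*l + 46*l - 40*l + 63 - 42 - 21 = 70*l^3 + 71*l^2 - 84*l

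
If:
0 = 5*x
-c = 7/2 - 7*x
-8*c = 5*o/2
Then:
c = -7/2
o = 56/5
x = 0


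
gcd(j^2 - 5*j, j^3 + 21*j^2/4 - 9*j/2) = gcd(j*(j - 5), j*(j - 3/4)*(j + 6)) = j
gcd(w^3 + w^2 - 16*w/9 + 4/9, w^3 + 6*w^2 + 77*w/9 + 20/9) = 1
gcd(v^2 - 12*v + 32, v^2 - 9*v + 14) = 1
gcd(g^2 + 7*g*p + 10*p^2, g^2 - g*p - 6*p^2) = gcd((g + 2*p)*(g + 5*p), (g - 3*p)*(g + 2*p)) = g + 2*p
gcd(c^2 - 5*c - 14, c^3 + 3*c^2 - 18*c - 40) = c + 2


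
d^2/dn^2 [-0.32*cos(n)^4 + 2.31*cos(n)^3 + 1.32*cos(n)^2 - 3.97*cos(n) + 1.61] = 5.12*cos(n)^4 - 20.79*cos(n)^3 - 9.12*cos(n)^2 + 17.83*cos(n) + 2.64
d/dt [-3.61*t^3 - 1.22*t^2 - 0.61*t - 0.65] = -10.83*t^2 - 2.44*t - 0.61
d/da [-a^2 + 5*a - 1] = 5 - 2*a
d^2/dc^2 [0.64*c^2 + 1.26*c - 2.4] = 1.28000000000000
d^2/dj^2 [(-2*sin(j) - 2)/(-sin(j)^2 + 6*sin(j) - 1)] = 2*(-sin(j)^5 - 10*sin(j)^4 + 26*sin(j)^3 - 32*sin(j)^2 - 49*sin(j) + 82)/(sin(j)^2 - 6*sin(j) + 1)^3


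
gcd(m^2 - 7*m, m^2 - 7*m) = m^2 - 7*m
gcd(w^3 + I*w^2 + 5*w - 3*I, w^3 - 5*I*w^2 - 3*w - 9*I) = 1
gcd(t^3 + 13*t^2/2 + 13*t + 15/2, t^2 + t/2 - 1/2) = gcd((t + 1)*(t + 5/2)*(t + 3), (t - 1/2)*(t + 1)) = t + 1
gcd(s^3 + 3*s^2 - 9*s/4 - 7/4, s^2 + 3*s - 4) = s - 1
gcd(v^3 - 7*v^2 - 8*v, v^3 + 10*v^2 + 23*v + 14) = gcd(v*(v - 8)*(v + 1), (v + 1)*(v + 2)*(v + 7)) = v + 1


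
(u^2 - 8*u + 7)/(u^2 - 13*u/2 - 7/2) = 2*(u - 1)/(2*u + 1)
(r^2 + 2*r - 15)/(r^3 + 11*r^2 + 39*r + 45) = (r - 3)/(r^2 + 6*r + 9)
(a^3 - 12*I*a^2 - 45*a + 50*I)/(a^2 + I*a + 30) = (a^2 - 7*I*a - 10)/(a + 6*I)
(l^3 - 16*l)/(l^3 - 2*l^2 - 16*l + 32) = l/(l - 2)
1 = 1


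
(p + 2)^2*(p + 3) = p^3 + 7*p^2 + 16*p + 12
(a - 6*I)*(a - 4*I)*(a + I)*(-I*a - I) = -I*a^4 - 9*a^3 - I*a^3 - 9*a^2 + 14*I*a^2 - 24*a + 14*I*a - 24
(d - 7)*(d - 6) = d^2 - 13*d + 42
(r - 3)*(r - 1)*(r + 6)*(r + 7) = r^4 + 9*r^3 - 7*r^2 - 129*r + 126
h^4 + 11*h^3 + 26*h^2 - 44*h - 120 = (h - 2)*(h + 2)*(h + 5)*(h + 6)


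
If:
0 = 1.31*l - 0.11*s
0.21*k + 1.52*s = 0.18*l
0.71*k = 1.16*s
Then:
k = 0.00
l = 0.00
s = 0.00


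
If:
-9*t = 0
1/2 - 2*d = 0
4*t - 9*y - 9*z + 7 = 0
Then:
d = 1/4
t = 0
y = 7/9 - z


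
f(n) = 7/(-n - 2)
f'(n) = 7/(-n - 2)^2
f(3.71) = -1.23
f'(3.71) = 0.21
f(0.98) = -2.35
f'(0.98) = 0.79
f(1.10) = -2.26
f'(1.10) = 0.73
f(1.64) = -1.92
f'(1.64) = 0.53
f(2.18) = -1.67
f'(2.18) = 0.40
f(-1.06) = -7.45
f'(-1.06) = 7.92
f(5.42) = -0.94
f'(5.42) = 0.13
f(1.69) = -1.90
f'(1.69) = 0.51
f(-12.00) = 0.70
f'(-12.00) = 0.07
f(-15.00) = 0.54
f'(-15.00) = 0.04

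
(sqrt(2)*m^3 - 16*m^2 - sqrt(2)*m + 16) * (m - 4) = sqrt(2)*m^4 - 16*m^3 - 4*sqrt(2)*m^3 - sqrt(2)*m^2 + 64*m^2 + 4*sqrt(2)*m + 16*m - 64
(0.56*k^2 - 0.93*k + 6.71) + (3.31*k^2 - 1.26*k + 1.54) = 3.87*k^2 - 2.19*k + 8.25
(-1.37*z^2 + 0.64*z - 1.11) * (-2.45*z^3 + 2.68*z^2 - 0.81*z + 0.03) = 3.3565*z^5 - 5.2396*z^4 + 5.5444*z^3 - 3.5343*z^2 + 0.9183*z - 0.0333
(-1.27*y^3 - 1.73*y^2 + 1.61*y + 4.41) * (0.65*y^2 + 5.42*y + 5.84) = -0.8255*y^5 - 8.0079*y^4 - 15.7469*y^3 + 1.4895*y^2 + 33.3046*y + 25.7544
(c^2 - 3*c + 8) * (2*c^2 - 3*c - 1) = 2*c^4 - 9*c^3 + 24*c^2 - 21*c - 8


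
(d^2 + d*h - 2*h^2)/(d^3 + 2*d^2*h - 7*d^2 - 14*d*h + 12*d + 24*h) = (d - h)/(d^2 - 7*d + 12)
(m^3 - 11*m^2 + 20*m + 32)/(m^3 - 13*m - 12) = (m - 8)/(m + 3)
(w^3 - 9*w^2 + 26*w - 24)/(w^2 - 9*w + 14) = (w^2 - 7*w + 12)/(w - 7)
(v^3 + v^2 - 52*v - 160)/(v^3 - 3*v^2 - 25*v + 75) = (v^2 - 4*v - 32)/(v^2 - 8*v + 15)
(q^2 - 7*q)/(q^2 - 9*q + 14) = q/(q - 2)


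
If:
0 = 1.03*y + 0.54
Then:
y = -0.52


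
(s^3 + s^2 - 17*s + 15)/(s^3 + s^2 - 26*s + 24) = (s^2 + 2*s - 15)/(s^2 + 2*s - 24)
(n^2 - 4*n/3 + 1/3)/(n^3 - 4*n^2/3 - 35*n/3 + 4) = (n - 1)/(n^2 - n - 12)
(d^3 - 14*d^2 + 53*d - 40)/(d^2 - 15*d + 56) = (d^2 - 6*d + 5)/(d - 7)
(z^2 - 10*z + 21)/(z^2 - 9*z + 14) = (z - 3)/(z - 2)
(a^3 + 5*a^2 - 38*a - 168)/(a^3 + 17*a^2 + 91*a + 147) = (a^2 - 2*a - 24)/(a^2 + 10*a + 21)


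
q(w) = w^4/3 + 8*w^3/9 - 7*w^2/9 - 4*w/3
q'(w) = 4*w^3/3 + 8*w^2/3 - 14*w/9 - 4/3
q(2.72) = 26.75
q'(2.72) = 41.00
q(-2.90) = -0.78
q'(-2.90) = -6.91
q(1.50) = 0.94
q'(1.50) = 6.83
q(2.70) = 25.94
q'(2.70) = 40.15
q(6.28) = 699.57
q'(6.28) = 424.30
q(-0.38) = 0.35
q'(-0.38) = -0.43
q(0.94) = -0.94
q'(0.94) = 0.67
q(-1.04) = -0.06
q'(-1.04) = 1.67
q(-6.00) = 220.00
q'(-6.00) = -184.00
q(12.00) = 8320.00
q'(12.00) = 2668.00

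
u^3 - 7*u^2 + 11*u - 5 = (u - 5)*(u - 1)^2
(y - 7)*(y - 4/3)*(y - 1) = y^3 - 28*y^2/3 + 53*y/3 - 28/3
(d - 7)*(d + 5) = d^2 - 2*d - 35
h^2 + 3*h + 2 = (h + 1)*(h + 2)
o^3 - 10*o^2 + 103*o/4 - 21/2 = (o - 6)*(o - 7/2)*(o - 1/2)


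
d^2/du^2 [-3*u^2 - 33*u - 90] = -6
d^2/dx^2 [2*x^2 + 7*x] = 4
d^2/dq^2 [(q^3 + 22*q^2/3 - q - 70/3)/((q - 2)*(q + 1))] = 8*(7*q^3 - 15*q^2 + 57*q - 29)/(3*(q^6 - 3*q^5 - 3*q^4 + 11*q^3 + 6*q^2 - 12*q - 8))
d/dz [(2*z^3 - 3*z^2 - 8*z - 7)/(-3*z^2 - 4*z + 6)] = 2*(-3*z^4 - 8*z^3 + 12*z^2 - 39*z - 38)/(9*z^4 + 24*z^3 - 20*z^2 - 48*z + 36)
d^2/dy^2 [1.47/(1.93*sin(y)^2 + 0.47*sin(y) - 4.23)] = (-21.902412*sin(y)^4 - 4.000311*sin(y)^3 - 15.474837*sin(y)^2 + 5.078115*sin(y) + 24.651312)/(1.93*sin(y)^2 + 0.47*sin(y) - 4.23)^3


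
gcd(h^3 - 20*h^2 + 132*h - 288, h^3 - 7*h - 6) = 1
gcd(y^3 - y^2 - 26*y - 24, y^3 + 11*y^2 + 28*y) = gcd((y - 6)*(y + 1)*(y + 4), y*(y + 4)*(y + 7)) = y + 4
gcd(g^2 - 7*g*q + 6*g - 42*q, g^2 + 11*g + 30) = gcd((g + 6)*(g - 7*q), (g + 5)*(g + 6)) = g + 6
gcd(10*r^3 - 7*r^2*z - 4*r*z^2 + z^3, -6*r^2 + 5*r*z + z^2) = -r + z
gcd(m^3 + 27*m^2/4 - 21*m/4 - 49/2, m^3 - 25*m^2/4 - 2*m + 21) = m^2 - m/4 - 7/2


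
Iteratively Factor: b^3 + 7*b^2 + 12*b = (b)*(b^2 + 7*b + 12) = b*(b + 4)*(b + 3)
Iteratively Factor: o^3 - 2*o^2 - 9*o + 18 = (o - 3)*(o^2 + o - 6) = (o - 3)*(o - 2)*(o + 3)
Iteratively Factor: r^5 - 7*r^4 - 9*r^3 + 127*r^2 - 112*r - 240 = (r - 5)*(r^4 - 2*r^3 - 19*r^2 + 32*r + 48) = (r - 5)*(r + 1)*(r^3 - 3*r^2 - 16*r + 48) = (r - 5)*(r + 1)*(r + 4)*(r^2 - 7*r + 12) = (r - 5)*(r - 4)*(r + 1)*(r + 4)*(r - 3)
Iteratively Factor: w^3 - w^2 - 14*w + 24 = (w - 2)*(w^2 + w - 12) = (w - 3)*(w - 2)*(w + 4)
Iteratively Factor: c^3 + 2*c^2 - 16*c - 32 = (c + 2)*(c^2 - 16) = (c - 4)*(c + 2)*(c + 4)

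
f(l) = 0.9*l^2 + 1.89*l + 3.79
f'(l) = 1.8*l + 1.89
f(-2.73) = 5.34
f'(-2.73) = -3.02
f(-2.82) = 5.62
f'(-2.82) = -3.19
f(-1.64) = 3.11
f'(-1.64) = -1.06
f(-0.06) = 3.68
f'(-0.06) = 1.78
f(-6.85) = 33.07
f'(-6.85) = -10.44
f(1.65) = 9.36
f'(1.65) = 4.86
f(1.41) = 8.24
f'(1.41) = 4.43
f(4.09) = 26.58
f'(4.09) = 9.25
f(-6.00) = 24.85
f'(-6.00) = -8.91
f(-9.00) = 59.68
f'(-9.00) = -14.31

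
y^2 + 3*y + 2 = (y + 1)*(y + 2)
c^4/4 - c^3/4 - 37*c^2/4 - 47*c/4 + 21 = (c/4 + 1)*(c - 7)*(c - 1)*(c + 3)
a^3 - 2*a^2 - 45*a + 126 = (a - 6)*(a - 3)*(a + 7)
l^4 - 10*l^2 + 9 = (l - 3)*(l - 1)*(l + 1)*(l + 3)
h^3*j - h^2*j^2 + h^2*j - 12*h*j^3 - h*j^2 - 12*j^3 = (h - 4*j)*(h + 3*j)*(h*j + j)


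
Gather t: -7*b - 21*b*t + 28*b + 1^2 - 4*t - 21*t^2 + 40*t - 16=21*b - 21*t^2 + t*(36 - 21*b) - 15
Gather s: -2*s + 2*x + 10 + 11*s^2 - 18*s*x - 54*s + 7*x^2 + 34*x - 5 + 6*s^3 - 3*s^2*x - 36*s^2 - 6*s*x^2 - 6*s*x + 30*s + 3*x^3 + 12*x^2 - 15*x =6*s^3 + s^2*(-3*x - 25) + s*(-6*x^2 - 24*x - 26) + 3*x^3 + 19*x^2 + 21*x + 5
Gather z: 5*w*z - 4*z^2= 5*w*z - 4*z^2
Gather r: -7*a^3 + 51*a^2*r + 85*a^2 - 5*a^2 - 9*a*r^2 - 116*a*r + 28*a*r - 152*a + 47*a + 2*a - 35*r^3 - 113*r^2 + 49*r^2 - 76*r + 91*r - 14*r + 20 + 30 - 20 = -7*a^3 + 80*a^2 - 103*a - 35*r^3 + r^2*(-9*a - 64) + r*(51*a^2 - 88*a + 1) + 30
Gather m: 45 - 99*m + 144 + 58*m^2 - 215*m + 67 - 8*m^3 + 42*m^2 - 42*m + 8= -8*m^3 + 100*m^2 - 356*m + 264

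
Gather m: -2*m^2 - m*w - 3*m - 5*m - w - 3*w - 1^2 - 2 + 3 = -2*m^2 + m*(-w - 8) - 4*w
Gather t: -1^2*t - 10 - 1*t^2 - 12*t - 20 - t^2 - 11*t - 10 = -2*t^2 - 24*t - 40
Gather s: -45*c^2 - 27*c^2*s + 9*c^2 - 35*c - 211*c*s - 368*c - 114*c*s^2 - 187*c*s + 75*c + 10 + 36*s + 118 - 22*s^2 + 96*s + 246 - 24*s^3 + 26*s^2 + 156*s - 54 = -36*c^2 - 328*c - 24*s^3 + s^2*(4 - 114*c) + s*(-27*c^2 - 398*c + 288) + 320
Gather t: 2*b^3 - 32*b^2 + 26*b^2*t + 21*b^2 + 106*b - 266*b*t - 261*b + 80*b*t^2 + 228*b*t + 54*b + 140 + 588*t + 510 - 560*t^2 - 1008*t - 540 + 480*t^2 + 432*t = 2*b^3 - 11*b^2 - 101*b + t^2*(80*b - 80) + t*(26*b^2 - 38*b + 12) + 110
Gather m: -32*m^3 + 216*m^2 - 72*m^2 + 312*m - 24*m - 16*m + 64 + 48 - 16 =-32*m^3 + 144*m^2 + 272*m + 96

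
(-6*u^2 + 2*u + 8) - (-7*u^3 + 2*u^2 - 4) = 7*u^3 - 8*u^2 + 2*u + 12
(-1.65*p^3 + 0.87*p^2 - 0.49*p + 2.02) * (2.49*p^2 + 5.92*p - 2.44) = -4.1085*p^5 - 7.6017*p^4 + 7.9563*p^3 + 0.00620000000000109*p^2 + 13.154*p - 4.9288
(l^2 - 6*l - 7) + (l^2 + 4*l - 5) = 2*l^2 - 2*l - 12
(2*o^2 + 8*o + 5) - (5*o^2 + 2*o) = -3*o^2 + 6*o + 5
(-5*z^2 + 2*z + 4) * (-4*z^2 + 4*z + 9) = 20*z^4 - 28*z^3 - 53*z^2 + 34*z + 36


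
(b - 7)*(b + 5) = b^2 - 2*b - 35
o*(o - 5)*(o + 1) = o^3 - 4*o^2 - 5*o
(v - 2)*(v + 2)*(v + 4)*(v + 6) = v^4 + 10*v^3 + 20*v^2 - 40*v - 96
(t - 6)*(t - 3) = t^2 - 9*t + 18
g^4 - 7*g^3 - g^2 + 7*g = g*(g - 7)*(g - 1)*(g + 1)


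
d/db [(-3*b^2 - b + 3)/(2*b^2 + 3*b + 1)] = (-7*b^2 - 18*b - 10)/(4*b^4 + 12*b^3 + 13*b^2 + 6*b + 1)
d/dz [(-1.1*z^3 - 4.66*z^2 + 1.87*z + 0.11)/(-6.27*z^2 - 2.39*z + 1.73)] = (6.897*z^4 + 5.25800000000001*z^3 + 17.1533*z^2 - 14.7442*z + 3.498)/(39.3129*z^4 + 29.9706*z^3 - 15.9821*z^2 - 8.2694*z + 2.9929)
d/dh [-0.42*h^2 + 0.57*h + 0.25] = 0.57 - 0.84*h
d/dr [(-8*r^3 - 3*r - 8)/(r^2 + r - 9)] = (-8*r^4 - 16*r^3 + 219*r^2 + 16*r + 35)/(r^4 + 2*r^3 - 17*r^2 - 18*r + 81)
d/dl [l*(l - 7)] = 2*l - 7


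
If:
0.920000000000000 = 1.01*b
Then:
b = 0.91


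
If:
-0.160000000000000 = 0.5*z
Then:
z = -0.32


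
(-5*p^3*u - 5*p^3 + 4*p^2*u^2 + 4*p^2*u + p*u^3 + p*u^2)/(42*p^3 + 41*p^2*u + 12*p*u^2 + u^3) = p*(-5*p^2*u - 5*p^2 + 4*p*u^2 + 4*p*u + u^3 + u^2)/(42*p^3 + 41*p^2*u + 12*p*u^2 + u^3)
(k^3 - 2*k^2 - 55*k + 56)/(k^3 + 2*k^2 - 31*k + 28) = (k - 8)/(k - 4)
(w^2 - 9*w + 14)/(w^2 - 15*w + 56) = (w - 2)/(w - 8)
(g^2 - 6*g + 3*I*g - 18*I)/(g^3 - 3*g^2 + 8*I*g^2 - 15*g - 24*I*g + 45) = (g - 6)/(g^2 + g*(-3 + 5*I) - 15*I)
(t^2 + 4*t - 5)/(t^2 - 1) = (t + 5)/(t + 1)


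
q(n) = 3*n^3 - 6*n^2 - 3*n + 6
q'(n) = 9*n^2 - 12*n - 3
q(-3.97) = -264.37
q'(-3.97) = 186.49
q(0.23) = 5.03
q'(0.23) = -5.28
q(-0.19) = 6.33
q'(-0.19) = -0.40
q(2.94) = 21.55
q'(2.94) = 39.51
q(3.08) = 27.50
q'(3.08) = 45.42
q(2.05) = 0.48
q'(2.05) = 10.22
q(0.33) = 4.46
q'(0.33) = -5.98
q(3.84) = 75.88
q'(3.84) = 83.63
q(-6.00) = -840.00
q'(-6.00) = 393.00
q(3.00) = 24.00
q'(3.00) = 42.00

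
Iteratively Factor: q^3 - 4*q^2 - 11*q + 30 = (q - 5)*(q^2 + q - 6) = (q - 5)*(q + 3)*(q - 2)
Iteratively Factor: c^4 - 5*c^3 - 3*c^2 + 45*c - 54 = (c + 3)*(c^3 - 8*c^2 + 21*c - 18) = (c - 3)*(c + 3)*(c^2 - 5*c + 6) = (c - 3)^2*(c + 3)*(c - 2)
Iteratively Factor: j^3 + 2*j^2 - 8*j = (j + 4)*(j^2 - 2*j) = (j - 2)*(j + 4)*(j)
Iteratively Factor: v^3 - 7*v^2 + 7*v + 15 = (v + 1)*(v^2 - 8*v + 15) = (v - 5)*(v + 1)*(v - 3)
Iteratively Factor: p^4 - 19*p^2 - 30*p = (p + 3)*(p^3 - 3*p^2 - 10*p) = (p + 2)*(p + 3)*(p^2 - 5*p) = p*(p + 2)*(p + 3)*(p - 5)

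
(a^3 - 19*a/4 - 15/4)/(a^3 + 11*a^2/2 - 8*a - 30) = (2*a^2 + 5*a + 3)/(2*(a^2 + 8*a + 12))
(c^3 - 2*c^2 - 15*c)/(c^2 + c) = (c^2 - 2*c - 15)/(c + 1)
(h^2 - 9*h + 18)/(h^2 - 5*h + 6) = (h - 6)/(h - 2)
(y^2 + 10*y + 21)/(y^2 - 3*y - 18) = (y + 7)/(y - 6)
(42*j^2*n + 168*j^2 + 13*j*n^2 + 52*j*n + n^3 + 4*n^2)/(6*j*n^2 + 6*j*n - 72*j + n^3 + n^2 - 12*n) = (7*j + n)/(n - 3)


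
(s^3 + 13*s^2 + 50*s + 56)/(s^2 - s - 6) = (s^2 + 11*s + 28)/(s - 3)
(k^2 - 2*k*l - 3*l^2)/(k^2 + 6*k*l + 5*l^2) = (k - 3*l)/(k + 5*l)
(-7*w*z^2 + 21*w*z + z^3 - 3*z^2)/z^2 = -7*w + 21*w/z + z - 3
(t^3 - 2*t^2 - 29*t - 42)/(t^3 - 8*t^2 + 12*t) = (t^3 - 2*t^2 - 29*t - 42)/(t*(t^2 - 8*t + 12))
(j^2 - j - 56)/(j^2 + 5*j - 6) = (j^2 - j - 56)/(j^2 + 5*j - 6)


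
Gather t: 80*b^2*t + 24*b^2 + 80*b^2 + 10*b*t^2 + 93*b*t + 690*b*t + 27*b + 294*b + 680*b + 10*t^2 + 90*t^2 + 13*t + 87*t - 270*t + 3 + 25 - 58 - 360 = 104*b^2 + 1001*b + t^2*(10*b + 100) + t*(80*b^2 + 783*b - 170) - 390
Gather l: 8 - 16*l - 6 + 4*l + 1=3 - 12*l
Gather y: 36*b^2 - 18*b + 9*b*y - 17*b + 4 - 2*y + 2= 36*b^2 - 35*b + y*(9*b - 2) + 6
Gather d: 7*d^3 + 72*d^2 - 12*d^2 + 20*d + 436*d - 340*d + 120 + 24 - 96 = 7*d^3 + 60*d^2 + 116*d + 48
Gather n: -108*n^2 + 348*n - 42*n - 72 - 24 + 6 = -108*n^2 + 306*n - 90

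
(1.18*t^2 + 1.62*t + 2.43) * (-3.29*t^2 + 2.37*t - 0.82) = -3.8822*t^4 - 2.5332*t^3 - 5.1229*t^2 + 4.4307*t - 1.9926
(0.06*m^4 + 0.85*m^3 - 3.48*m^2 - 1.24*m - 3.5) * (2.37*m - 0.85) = 0.1422*m^5 + 1.9635*m^4 - 8.9701*m^3 + 0.0191999999999997*m^2 - 7.241*m + 2.975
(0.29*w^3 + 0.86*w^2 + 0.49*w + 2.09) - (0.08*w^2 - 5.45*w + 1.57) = 0.29*w^3 + 0.78*w^2 + 5.94*w + 0.52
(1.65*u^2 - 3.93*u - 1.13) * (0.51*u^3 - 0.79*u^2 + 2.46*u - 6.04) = 0.8415*u^5 - 3.3078*u^4 + 6.5874*u^3 - 18.7411*u^2 + 20.9574*u + 6.8252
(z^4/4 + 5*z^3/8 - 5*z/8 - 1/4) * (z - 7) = z^5/4 - 9*z^4/8 - 35*z^3/8 - 5*z^2/8 + 33*z/8 + 7/4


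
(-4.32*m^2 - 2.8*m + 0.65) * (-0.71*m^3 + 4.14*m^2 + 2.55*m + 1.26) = 3.0672*m^5 - 15.8968*m^4 - 23.0695*m^3 - 9.8922*m^2 - 1.8705*m + 0.819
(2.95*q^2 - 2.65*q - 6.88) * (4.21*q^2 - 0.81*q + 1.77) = 12.4195*q^4 - 13.546*q^3 - 21.5968*q^2 + 0.8823*q - 12.1776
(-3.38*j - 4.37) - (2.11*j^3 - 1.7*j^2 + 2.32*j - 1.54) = -2.11*j^3 + 1.7*j^2 - 5.7*j - 2.83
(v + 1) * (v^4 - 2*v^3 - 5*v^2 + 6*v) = v^5 - v^4 - 7*v^3 + v^2 + 6*v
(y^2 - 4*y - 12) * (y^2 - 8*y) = y^4 - 12*y^3 + 20*y^2 + 96*y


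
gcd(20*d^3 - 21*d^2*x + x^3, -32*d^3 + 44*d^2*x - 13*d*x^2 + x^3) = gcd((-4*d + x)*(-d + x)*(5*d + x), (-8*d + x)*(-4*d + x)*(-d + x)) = 4*d^2 - 5*d*x + x^2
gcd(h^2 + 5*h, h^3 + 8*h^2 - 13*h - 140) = h + 5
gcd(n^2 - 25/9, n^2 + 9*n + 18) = 1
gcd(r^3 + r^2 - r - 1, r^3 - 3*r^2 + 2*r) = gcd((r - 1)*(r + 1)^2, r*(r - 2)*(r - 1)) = r - 1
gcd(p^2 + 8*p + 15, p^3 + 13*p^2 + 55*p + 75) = p^2 + 8*p + 15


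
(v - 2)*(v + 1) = v^2 - v - 2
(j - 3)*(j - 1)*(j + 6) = j^3 + 2*j^2 - 21*j + 18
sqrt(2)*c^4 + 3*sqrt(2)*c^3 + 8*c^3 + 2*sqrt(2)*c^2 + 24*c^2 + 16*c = c*(c + 2)*(c + 4*sqrt(2))*(sqrt(2)*c + sqrt(2))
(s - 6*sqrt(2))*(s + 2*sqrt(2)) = s^2 - 4*sqrt(2)*s - 24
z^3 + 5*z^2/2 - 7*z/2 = z*(z - 1)*(z + 7/2)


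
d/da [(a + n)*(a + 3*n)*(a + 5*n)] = 3*a^2 + 18*a*n + 23*n^2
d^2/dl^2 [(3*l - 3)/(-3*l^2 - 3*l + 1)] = 54*(l*(3*l^2 + 3*l - 1) - (l - 1)*(2*l + 1)^2)/(3*l^2 + 3*l - 1)^3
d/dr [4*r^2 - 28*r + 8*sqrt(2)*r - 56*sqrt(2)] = 8*r - 28 + 8*sqrt(2)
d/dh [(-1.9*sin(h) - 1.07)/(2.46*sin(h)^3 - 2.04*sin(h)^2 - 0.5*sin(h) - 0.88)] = (9.348*sin(h)^3 + 4.0206*sin(h)^2 - 4.3656*sin(h) + 1.137)*cos(h)/(6.0516*sin(h)^6 - 10.0368*sin(h)^5 + 1.7016*sin(h)^4 - 2.2896*sin(h)^3 + 3.8404*sin(h)^2 + 0.88*sin(h) + 0.7744)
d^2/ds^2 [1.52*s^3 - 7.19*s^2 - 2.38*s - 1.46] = 9.12*s - 14.38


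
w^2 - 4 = (w - 2)*(w + 2)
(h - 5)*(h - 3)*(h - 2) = h^3 - 10*h^2 + 31*h - 30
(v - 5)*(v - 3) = v^2 - 8*v + 15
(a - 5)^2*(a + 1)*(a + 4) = a^4 - 5*a^3 - 21*a^2 + 85*a + 100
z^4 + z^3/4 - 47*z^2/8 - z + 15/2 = (z - 2)*(z - 5/4)*(z + 3/2)*(z + 2)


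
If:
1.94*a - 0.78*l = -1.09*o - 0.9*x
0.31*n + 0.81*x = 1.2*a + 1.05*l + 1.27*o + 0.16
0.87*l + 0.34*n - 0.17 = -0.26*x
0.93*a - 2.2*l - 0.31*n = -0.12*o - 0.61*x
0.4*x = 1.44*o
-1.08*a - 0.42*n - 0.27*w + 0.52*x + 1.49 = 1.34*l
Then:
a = 0.56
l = -0.51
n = 2.75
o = -0.34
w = -0.81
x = -1.23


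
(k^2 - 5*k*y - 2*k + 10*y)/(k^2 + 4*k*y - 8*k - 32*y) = (k^2 - 5*k*y - 2*k + 10*y)/(k^2 + 4*k*y - 8*k - 32*y)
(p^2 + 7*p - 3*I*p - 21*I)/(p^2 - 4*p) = (p^2 + p*(7 - 3*I) - 21*I)/(p*(p - 4))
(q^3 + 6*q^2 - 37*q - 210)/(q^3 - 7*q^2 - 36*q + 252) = (q^2 + 12*q + 35)/(q^2 - q - 42)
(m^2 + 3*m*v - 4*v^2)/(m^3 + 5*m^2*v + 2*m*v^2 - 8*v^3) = 1/(m + 2*v)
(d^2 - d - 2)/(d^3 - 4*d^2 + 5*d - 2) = (d + 1)/(d^2 - 2*d + 1)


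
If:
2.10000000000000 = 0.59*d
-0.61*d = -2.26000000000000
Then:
No Solution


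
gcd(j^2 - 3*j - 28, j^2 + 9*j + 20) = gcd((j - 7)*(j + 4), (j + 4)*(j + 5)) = j + 4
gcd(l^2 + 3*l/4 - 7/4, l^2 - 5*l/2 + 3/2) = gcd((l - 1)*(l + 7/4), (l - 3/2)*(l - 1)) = l - 1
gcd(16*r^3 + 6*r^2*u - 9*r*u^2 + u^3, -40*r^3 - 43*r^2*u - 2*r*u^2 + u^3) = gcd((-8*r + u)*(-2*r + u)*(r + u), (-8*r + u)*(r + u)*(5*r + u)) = 8*r^2 + 7*r*u - u^2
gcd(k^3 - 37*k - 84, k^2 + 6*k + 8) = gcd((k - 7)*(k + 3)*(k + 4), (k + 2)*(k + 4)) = k + 4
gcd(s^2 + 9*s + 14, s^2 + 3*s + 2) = s + 2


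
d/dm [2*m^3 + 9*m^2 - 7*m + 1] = 6*m^2 + 18*m - 7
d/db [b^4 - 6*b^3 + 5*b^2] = 2*b*(2*b^2 - 9*b + 5)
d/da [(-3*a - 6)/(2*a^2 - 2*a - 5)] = 3*(2*a^2 + 8*a + 1)/(4*a^4 - 8*a^3 - 16*a^2 + 20*a + 25)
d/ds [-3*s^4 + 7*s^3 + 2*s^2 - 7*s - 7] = -12*s^3 + 21*s^2 + 4*s - 7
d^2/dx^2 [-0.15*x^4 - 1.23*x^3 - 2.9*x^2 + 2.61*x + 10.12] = -1.8*x^2 - 7.38*x - 5.8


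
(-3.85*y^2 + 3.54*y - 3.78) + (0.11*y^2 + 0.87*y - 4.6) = -3.74*y^2 + 4.41*y - 8.38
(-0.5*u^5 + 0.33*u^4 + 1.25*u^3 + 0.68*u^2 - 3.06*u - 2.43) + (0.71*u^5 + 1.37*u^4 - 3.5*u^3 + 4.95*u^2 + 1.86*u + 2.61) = 0.21*u^5 + 1.7*u^4 - 2.25*u^3 + 5.63*u^2 - 1.2*u + 0.18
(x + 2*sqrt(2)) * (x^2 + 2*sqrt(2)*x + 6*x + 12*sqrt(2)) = x^3 + 4*sqrt(2)*x^2 + 6*x^2 + 8*x + 24*sqrt(2)*x + 48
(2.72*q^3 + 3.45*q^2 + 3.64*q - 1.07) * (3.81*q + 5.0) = 10.3632*q^4 + 26.7445*q^3 + 31.1184*q^2 + 14.1233*q - 5.35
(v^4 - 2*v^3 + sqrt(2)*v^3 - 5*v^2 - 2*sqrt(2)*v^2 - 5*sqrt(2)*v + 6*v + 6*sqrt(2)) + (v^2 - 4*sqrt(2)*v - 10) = v^4 - 2*v^3 + sqrt(2)*v^3 - 4*v^2 - 2*sqrt(2)*v^2 - 9*sqrt(2)*v + 6*v - 10 + 6*sqrt(2)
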